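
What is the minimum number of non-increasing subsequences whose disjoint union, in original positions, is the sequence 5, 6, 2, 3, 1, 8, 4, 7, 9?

5

Place each on the leftmost legal pile:
5 → new pile 1 (tops now [5])
6 → new pile 2 (tops now [5, 6])
2 → pile 1 (tops now [2, 6])
3 → pile 2 (tops now [2, 3])
1 → pile 1 (tops now [1, 3])
8 → new pile 3 (tops now [1, 3, 8])
4 → pile 3 (tops now [1, 3, 4])
7 → new pile 4 (tops now [1, 3, 4, 7])
9 → new pile 5 (tops now [1, 3, 4, 7, 9])
Five piles.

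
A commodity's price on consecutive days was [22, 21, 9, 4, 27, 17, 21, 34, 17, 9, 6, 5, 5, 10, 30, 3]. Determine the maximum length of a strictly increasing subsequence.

4

Let dp[i] be the length of the longest such subsequence ending at index i:
i:      1  2  3  4  5  6  7  8  9 10 11 12 13 14 15 16
a[i]:  22 21  9  4 27 17 21 34 17  9  6  5  5 10 30  3
dp:     1  1  1  1  2  2  3  4  2  2  2  2  2  3  4  1
Maximum dp value is 4.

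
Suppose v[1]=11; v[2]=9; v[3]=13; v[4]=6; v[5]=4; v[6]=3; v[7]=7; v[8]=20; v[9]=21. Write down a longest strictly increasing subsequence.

Patience tails give the LIS length; then backtrack through the dp parents:
11 → extends → [11]
9 → replaces 11 → [9]
13 → extends → [9, 13]
6 → replaces 9 → [6, 13]
4 → replaces 6 → [4, 13]
3 → replaces 4 → [3, 13]
7 → replaces 13 → [3, 7]
20 → extends → [3, 7, 20]
21 → extends → [3, 7, 20, 21]
Length 4; one witness is 11, 13, 20, 21.

11, 13, 20, 21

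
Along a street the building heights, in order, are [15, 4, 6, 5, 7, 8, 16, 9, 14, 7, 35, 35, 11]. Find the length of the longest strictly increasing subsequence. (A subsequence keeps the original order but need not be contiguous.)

7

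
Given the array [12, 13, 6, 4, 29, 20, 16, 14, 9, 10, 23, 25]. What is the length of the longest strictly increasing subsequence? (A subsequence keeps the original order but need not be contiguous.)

Track the smallest tail for each achievable length (strict):
12 → extends → [12]
13 → extends → [12, 13]
6 → replaces 12 → [6, 13]
4 → replaces 6 → [4, 13]
29 → extends → [4, 13, 29]
20 → replaces 29 → [4, 13, 20]
16 → replaces 20 → [4, 13, 16]
14 → replaces 16 → [4, 13, 14]
9 → replaces 13 → [4, 9, 14]
10 → replaces 14 → [4, 9, 10]
23 → extends → [4, 9, 10, 23]
25 → extends → [4, 9, 10, 23, 25]
Five tails, so the longest strictly increasing subsequence has length 5 (e.g. 12, 13, 20, 23, 25).

5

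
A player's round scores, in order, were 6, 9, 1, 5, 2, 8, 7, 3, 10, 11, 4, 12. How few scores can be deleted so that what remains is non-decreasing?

Fewest deletions = n − (longest non-decreasing subsequence).
Patience tails:
6 → extends → [6]
9 → extends → [6, 9]
1 → replaces 6 → [1, 9]
5 → replaces 9 → [1, 5]
2 → replaces 5 → [1, 2]
8 → extends → [1, 2, 8]
7 → replaces 8 → [1, 2, 7]
3 → replaces 7 → [1, 2, 3]
10 → extends → [1, 2, 3, 10]
11 → extends → [1, 2, 3, 10, 11]
4 → replaces 10 → [1, 2, 3, 4, 11]
12 → extends → [1, 2, 3, 4, 11, 12]
Longest non-decreasing subsequence has length 6, so deletions = 12 − 6 = 6.

6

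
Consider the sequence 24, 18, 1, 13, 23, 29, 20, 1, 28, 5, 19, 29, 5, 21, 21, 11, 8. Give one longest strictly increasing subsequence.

Patience tails give the LIS length; then backtrack through the dp parents:
24 → extends → [24]
18 → replaces 24 → [18]
1 → replaces 18 → [1]
13 → extends → [1, 13]
23 → extends → [1, 13, 23]
29 → extends → [1, 13, 23, 29]
20 → replaces 23 → [1, 13, 20, 29]
1 → already a tail → [1, 13, 20, 29]
28 → replaces 29 → [1, 13, 20, 28]
5 → replaces 13 → [1, 5, 20, 28]
19 → replaces 20 → [1, 5, 19, 28]
29 → extends → [1, 5, 19, 28, 29]
5 → already a tail → [1, 5, 19, 28, 29]
21 → replaces 28 → [1, 5, 19, 21, 29]
21 → already a tail → [1, 5, 19, 21, 29]
11 → replaces 19 → [1, 5, 11, 21, 29]
8 → replaces 11 → [1, 5, 8, 21, 29]
Length 5; one witness is 1, 13, 23, 28, 29.

1, 13, 23, 28, 29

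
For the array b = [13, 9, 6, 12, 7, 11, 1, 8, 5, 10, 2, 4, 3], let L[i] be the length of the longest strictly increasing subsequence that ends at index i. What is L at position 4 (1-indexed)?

2

dp[i] = 1 + max{dp[j] : j<i, b[j]<b[i]} (or 1 if no such j):
i:      1  2  3  4  5  6  7  8  9 10 11 12 13
b[i]:  13  9  6 12  7 11  1  8  5 10  2  4  3
dp:     1  1  1  2  2  3  1  3  2  4  2  3  3
At index 4 the value is 2.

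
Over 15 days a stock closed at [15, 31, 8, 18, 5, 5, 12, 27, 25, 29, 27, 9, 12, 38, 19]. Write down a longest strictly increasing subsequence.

15, 18, 27, 29, 38

Patience tails give the LIS length; then backtrack through the dp parents:
15 → extends → [15]
31 → extends → [15, 31]
8 → replaces 15 → [8, 31]
18 → replaces 31 → [8, 18]
5 → replaces 8 → [5, 18]
5 → already a tail → [5, 18]
12 → replaces 18 → [5, 12]
27 → extends → [5, 12, 27]
25 → replaces 27 → [5, 12, 25]
29 → extends → [5, 12, 25, 29]
27 → replaces 29 → [5, 12, 25, 27]
9 → replaces 12 → [5, 9, 25, 27]
12 → replaces 25 → [5, 9, 12, 27]
38 → extends → [5, 9, 12, 27, 38]
19 → replaces 27 → [5, 9, 12, 19, 38]
Length 5; one witness is 15, 18, 27, 29, 38.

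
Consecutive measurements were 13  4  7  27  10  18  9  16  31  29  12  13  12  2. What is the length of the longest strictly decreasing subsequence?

Negate each value so 'decreasing' becomes 'increasing', then run patience tails on the negated sequence:
-13 → extends → [-13]
-4 → extends → [-13, -4]
-7 → replaces -4 → [-13, -7]
-27 → replaces -13 → [-27, -7]
-10 → replaces -7 → [-27, -10]
-18 → replaces -10 → [-27, -18]
-9 → extends → [-27, -18, -9]
-16 → replaces -9 → [-27, -18, -16]
-31 → replaces -27 → [-31, -18, -16]
-29 → replaces -18 → [-31, -29, -16]
-12 → extends → [-31, -29, -16, -12]
-13 → replaces -12 → [-31, -29, -16, -13]
-12 → extends → [-31, -29, -16, -13, -12]
-2 → extends → [-31, -29, -16, -13, -12, -2]
Six tails, so the longest strictly decreasing subsequence of the original has length 6.

6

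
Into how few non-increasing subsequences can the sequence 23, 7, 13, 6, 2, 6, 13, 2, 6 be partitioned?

3

The minimum number of non-increasing subsequences covering a sequence equals the length of its longest strictly increasing subsequence.
LIS length is 3 (e.g. 2, 6, 13), so 3 piles are needed.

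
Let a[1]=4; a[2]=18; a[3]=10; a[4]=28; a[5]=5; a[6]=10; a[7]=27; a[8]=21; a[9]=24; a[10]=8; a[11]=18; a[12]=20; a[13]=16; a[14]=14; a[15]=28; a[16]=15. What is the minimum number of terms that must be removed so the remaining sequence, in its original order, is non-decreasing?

10

Fewest deletions = n − (longest non-decreasing subsequence).
Patience tails:
4 → extends → [4]
18 → extends → [4, 18]
10 → replaces 18 → [4, 10]
28 → extends → [4, 10, 28]
5 → replaces 10 → [4, 5, 28]
10 → replaces 28 → [4, 5, 10]
27 → extends → [4, 5, 10, 27]
21 → replaces 27 → [4, 5, 10, 21]
24 → extends → [4, 5, 10, 21, 24]
8 → replaces 10 → [4, 5, 8, 21, 24]
18 → replaces 21 → [4, 5, 8, 18, 24]
20 → replaces 24 → [4, 5, 8, 18, 20]
16 → replaces 18 → [4, 5, 8, 16, 20]
14 → replaces 16 → [4, 5, 8, 14, 20]
28 → extends → [4, 5, 8, 14, 20, 28]
15 → replaces 20 → [4, 5, 8, 14, 15, 28]
Longest non-decreasing subsequence has length 6, so deletions = 16 − 6 = 10.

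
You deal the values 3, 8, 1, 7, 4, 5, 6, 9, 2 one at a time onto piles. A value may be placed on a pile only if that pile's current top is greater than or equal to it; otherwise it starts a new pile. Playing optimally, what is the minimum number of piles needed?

Place each on the leftmost legal pile:
3 → new pile 1 (tops now [3])
8 → new pile 2 (tops now [3, 8])
1 → pile 1 (tops now [1, 8])
7 → pile 2 (tops now [1, 7])
4 → pile 2 (tops now [1, 4])
5 → new pile 3 (tops now [1, 4, 5])
6 → new pile 4 (tops now [1, 4, 5, 6])
9 → new pile 5 (tops now [1, 4, 5, 6, 9])
2 → pile 2 (tops now [1, 2, 5, 6, 9])
Five piles.

5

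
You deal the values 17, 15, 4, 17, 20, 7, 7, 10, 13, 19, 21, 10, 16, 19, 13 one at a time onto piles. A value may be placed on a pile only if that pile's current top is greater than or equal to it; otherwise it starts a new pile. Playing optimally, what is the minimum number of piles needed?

6

The minimum number of non-increasing subsequences covering a sequence equals the length of its longest strictly increasing subsequence.
LIS length is 6 (e.g. 4, 7, 10, 13, 19, 21), so 6 piles are needed.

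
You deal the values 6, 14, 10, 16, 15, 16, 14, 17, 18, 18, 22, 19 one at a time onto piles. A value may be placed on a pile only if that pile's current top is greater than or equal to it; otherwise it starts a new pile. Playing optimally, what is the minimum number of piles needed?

The minimum number of non-increasing subsequences covering a sequence equals the length of its longest strictly increasing subsequence.
LIS length is 7 (e.g. 6, 14, 15, 16, 17, 18, 22), so 7 piles are needed.

7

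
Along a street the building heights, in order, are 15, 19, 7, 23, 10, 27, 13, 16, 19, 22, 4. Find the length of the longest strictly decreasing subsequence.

3

Let dp[i] be the longest strictly decreasing subsequence ending at i:
i:      1  2  3  4  5  6  7  8  9 10 11
a[i]:  15 19  7 23 10 27 13 16 19 22  4
dp:     1  1  2  1  2  1  2  2  2  2  3
Maximum is 3.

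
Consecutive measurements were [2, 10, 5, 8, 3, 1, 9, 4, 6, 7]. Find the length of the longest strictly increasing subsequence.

Track the smallest tail for each achievable length (strict):
2 → extends → [2]
10 → extends → [2, 10]
5 → replaces 10 → [2, 5]
8 → extends → [2, 5, 8]
3 → replaces 5 → [2, 3, 8]
1 → replaces 2 → [1, 3, 8]
9 → extends → [1, 3, 8, 9]
4 → replaces 8 → [1, 3, 4, 9]
6 → replaces 9 → [1, 3, 4, 6]
7 → extends → [1, 3, 4, 6, 7]
Five tails, so the longest strictly increasing subsequence has length 5 (e.g. 2, 3, 4, 6, 7).

5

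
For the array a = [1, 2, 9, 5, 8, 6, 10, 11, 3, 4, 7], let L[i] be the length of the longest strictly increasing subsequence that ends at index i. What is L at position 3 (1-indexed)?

3

dp[i] = 1 + max{dp[j] : j<i, a[j]<a[i]} (or 1 if no such j):
i:      1  2  3  4  5  6  7  8  9 10 11
a[i]:   1  2  9  5  8  6 10 11  3  4  7
dp:     1  2  3  3  4  4  5  6  3  4  5
At index 3 the value is 3.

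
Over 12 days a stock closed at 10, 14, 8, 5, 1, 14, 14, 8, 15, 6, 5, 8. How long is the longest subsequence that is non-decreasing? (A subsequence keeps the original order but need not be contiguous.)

5

Let dp[i] be the length of the longest such subsequence ending at index i:
i:      1  2  3  4  5  6  7  8  9 10 11 12
a[i]:  10 14  8  5  1 14 14  8 15  6  5  8
dp:     1  2  1  1  1  3  4  2  5  2  2  3
Maximum dp value is 5.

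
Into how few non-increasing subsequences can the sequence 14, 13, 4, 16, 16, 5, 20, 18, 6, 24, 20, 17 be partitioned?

4

Place each on the leftmost legal pile:
14 → new pile 1 (tops now [14])
13 → pile 1 (tops now [13])
4 → pile 1 (tops now [4])
16 → new pile 2 (tops now [4, 16])
16 → pile 2 (tops now [4, 16])
5 → pile 2 (tops now [4, 5])
20 → new pile 3 (tops now [4, 5, 20])
18 → pile 3 (tops now [4, 5, 18])
6 → pile 3 (tops now [4, 5, 6])
24 → new pile 4 (tops now [4, 5, 6, 24])
20 → pile 4 (tops now [4, 5, 6, 20])
17 → pile 4 (tops now [4, 5, 6, 17])
Four piles.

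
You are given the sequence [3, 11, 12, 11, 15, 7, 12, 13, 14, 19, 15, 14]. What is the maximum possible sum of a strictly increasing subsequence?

Let S[i] be the best sum of a strictly increasing subsequence ending at i:
i:      1  2  3  4  5  6  7  8  9 10 11 12
a[i]:   3 11 12 11 15  7 12 13 14 19 15 14
S:      3 14 26 14 41 10 26 39 53 72 68 53
Maximum is 72 (e.g. 3 + 11 + 12 + 13 + 14 + 19).

72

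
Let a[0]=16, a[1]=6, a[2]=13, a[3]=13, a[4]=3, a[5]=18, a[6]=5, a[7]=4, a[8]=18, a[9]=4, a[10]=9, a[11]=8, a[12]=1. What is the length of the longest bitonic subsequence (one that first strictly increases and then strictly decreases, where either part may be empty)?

6

inc[i] = longest strictly increasing subsequence ending at i; dec[i] = longest strictly decreasing subsequence starting at i:
i:      0  1  2  3  4  5  6  7  8  9 10 11 12
a[i]:  16  6 13 13  3 18  5  4 18  4  9  8  1
inc:    1  1  2  2  1  3  2  2  3  2  3  3  1
dec:    5  4  4  4  2  4  3  2  4  2  3  2  1
Best peak at i=5 (value 18): inc=3, dec=4, length 3+4−1 = 6.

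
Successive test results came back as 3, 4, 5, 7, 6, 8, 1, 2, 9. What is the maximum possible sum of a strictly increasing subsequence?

Let S[i] be the best sum of a strictly increasing subsequence ending at i:
i:      1  2  3  4  5  6  7  8  9
a[i]:   3  4  5  7  6  8  1  2  9
S:      3  7 12 19 18 27  1  3 36
Maximum is 36 (e.g. 3 + 4 + 5 + 7 + 8 + 9).

36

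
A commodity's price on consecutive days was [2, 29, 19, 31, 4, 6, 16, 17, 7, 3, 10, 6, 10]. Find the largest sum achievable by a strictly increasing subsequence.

Let S[i] be the best sum of a strictly increasing subsequence ending at i:
i:      1  2  3  4  5  6  7  8  9 10 11 12 13
a[i]:   2 29 19 31  4  6 16 17  7  3 10  6 10
S:      2 31 21 62  6 12 28 45 19  5 29 12 29
Maximum is 62 (e.g. 2 + 29 + 31).

62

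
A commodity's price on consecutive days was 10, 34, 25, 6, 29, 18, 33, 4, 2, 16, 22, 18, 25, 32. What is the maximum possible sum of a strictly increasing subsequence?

Let S[i] be the best sum of a strictly increasing subsequence ending at i:
i:       1   2   3   4   5   6   7   8   9  10  11  12  13  14
a[i]:   10  34  25   6  29  18  33   4   2  16  22  18  25  32
S:      10  44  35   6  64  28  97   4   2  26  50  44  75 107
Maximum is 107 (e.g. 10 + 18 + 22 + 25 + 32).

107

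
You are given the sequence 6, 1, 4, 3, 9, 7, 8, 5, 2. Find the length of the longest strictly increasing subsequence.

Let dp[i] be the length of the longest such subsequence ending at index i:
i:     1 2 3 4 5 6 7 8 9
a[i]:  6 1 4 3 9 7 8 5 2
dp:    1 1 2 2 3 3 4 3 2
Maximum dp value is 4.

4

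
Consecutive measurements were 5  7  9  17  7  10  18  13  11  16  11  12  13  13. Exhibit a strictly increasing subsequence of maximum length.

Patience tails give the LIS length; then backtrack through the dp parents:
5 → extends → [5]
7 → extends → [5, 7]
9 → extends → [5, 7, 9]
17 → extends → [5, 7, 9, 17]
7 → already a tail → [5, 7, 9, 17]
10 → replaces 17 → [5, 7, 9, 10]
18 → extends → [5, 7, 9, 10, 18]
13 → replaces 18 → [5, 7, 9, 10, 13]
11 → replaces 13 → [5, 7, 9, 10, 11]
16 → extends → [5, 7, 9, 10, 11, 16]
11 → already a tail → [5, 7, 9, 10, 11, 16]
12 → replaces 16 → [5, 7, 9, 10, 11, 12]
13 → extends → [5, 7, 9, 10, 11, 12, 13]
13 → already a tail → [5, 7, 9, 10, 11, 12, 13]
Length 7; one witness is 5, 7, 9, 10, 11, 12, 13.

5, 7, 9, 10, 11, 12, 13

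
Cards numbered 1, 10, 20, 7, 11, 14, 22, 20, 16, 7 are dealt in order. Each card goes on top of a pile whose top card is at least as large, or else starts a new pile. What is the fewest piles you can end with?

Place each on the leftmost legal pile:
1 → new pile 1 (tops now [1])
10 → new pile 2 (tops now [1, 10])
20 → new pile 3 (tops now [1, 10, 20])
7 → pile 2 (tops now [1, 7, 20])
11 → pile 3 (tops now [1, 7, 11])
14 → new pile 4 (tops now [1, 7, 11, 14])
22 → new pile 5 (tops now [1, 7, 11, 14, 22])
20 → pile 5 (tops now [1, 7, 11, 14, 20])
16 → pile 5 (tops now [1, 7, 11, 14, 16])
7 → pile 2 (tops now [1, 7, 11, 14, 16])
Five piles.

5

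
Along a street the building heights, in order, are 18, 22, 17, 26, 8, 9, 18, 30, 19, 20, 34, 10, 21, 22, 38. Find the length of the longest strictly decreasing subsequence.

3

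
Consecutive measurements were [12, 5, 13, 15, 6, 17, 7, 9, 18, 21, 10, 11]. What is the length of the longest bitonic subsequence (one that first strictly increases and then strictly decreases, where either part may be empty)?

7

inc[i] = longest strictly increasing subsequence ending at i; dec[i] = longest strictly decreasing subsequence starting at i:
i:      1  2  3  4  5  6  7  8  9 10 11 12
a[i]:  12  5 13 15  6 17  7  9 18 21 10 11
inc:    1  1  2  3  2  4  3  4  5  6  5  6
dec:    2  1  2  2  1  2  1  1  2  2  1  1
Best peak at i=10 (value 21): inc=6, dec=2, length 6+2−1 = 7.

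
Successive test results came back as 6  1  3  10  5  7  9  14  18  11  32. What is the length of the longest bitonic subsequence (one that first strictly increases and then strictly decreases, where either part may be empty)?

8

inc[i] = longest strictly increasing subsequence ending at i; dec[i] = longest strictly decreasing subsequence starting at i:
i:      1  2  3  4  5  6  7  8  9 10 11
a[i]:   6  1  3 10  5  7  9 14 18 11 32
inc:    1  1  2  3  3  4  5  6  7  6  8
dec:    2  1  1  2  1  1  1  2  2  1  1
Best peak at i=9 (value 18): inc=7, dec=2, length 7+2−1 = 8.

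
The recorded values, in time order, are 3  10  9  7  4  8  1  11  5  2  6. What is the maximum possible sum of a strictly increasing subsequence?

29

Let S[i] be the best sum of a strictly increasing subsequence ending at i:
i:      1  2  3  4  5  6  7  8  9 10 11
a[i]:   3 10  9  7  4  8  1 11  5  2  6
S:      3 13 12 10  7 18  1 29 12  3 18
Maximum is 29 (e.g. 3 + 7 + 8 + 11).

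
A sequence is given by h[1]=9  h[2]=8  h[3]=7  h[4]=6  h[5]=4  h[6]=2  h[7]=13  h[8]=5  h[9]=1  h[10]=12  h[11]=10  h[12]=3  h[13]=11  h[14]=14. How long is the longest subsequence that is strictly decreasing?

Let dp[i] be the longest strictly decreasing subsequence ending at i:
i:      1  2  3  4  5  6  7  8  9 10 11 12 13 14
h[i]:   9  8  7  6  4  2 13  5  1 12 10  3 11 14
dp:     1  2  3  4  5  6  1  5  7  2  3  6  3  1
Maximum is 7.

7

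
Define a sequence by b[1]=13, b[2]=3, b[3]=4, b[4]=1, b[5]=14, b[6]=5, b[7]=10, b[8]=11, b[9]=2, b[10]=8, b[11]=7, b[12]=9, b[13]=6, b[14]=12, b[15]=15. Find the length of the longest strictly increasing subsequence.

7

Track the smallest tail for each achievable length (strict):
13 → extends → [13]
3 → replaces 13 → [3]
4 → extends → [3, 4]
1 → replaces 3 → [1, 4]
14 → extends → [1, 4, 14]
5 → replaces 14 → [1, 4, 5]
10 → extends → [1, 4, 5, 10]
11 → extends → [1, 4, 5, 10, 11]
2 → replaces 4 → [1, 2, 5, 10, 11]
8 → replaces 10 → [1, 2, 5, 8, 11]
7 → replaces 8 → [1, 2, 5, 7, 11]
9 → replaces 11 → [1, 2, 5, 7, 9]
6 → replaces 7 → [1, 2, 5, 6, 9]
12 → extends → [1, 2, 5, 6, 9, 12]
15 → extends → [1, 2, 5, 6, 9, 12, 15]
Seven tails, so the longest strictly increasing subsequence has length 7 (e.g. 3, 4, 5, 10, 11, 12, 15).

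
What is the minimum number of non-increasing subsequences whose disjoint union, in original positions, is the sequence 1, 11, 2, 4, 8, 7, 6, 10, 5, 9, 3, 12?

6

The minimum number of non-increasing subsequences covering a sequence equals the length of its longest strictly increasing subsequence.
LIS length is 6 (e.g. 1, 2, 4, 8, 10, 12), so 6 piles are needed.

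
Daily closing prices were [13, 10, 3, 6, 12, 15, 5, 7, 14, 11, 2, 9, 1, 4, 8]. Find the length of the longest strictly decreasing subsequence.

6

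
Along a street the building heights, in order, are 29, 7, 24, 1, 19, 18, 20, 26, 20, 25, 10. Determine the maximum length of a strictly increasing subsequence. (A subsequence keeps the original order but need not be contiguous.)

4

Track the smallest tail for each achievable length (strict):
29 → extends → [29]
7 → replaces 29 → [7]
24 → extends → [7, 24]
1 → replaces 7 → [1, 24]
19 → replaces 24 → [1, 19]
18 → replaces 19 → [1, 18]
20 → extends → [1, 18, 20]
26 → extends → [1, 18, 20, 26]
20 → already a tail → [1, 18, 20, 26]
25 → replaces 26 → [1, 18, 20, 25]
10 → replaces 18 → [1, 10, 20, 25]
Four tails, so the longest strictly increasing subsequence has length 4 (e.g. 7, 19, 20, 26).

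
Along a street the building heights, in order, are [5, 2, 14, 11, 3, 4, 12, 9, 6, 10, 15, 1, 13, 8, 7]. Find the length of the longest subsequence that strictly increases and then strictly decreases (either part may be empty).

inc[i] = longest strictly increasing subsequence ending at i; dec[i] = longest strictly decreasing subsequence starting at i:
i:      1  2  3  4  5  6  7  8  9 10 11 12 13 14 15
a[i]:   5  2 14 11  3  4 12  9  6 10 15  1 13  8  7
inc:    1  1  2  2  2  3  4  4  4  5  6  1  6  5  5
dec:    3  2  5  4  2  2  4  3  2  3  4  1  3  2  1
Best peak at i=11 (value 15): inc=6, dec=4, length 6+4−1 = 9.

9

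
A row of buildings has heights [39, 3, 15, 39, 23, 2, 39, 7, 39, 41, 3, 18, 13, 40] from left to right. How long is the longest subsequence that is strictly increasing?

5

Track the smallest tail for each achievable length (strict):
39 → extends → [39]
3 → replaces 39 → [3]
15 → extends → [3, 15]
39 → extends → [3, 15, 39]
23 → replaces 39 → [3, 15, 23]
2 → replaces 3 → [2, 15, 23]
39 → extends → [2, 15, 23, 39]
7 → replaces 15 → [2, 7, 23, 39]
39 → already a tail → [2, 7, 23, 39]
41 → extends → [2, 7, 23, 39, 41]
3 → replaces 7 → [2, 3, 23, 39, 41]
18 → replaces 23 → [2, 3, 18, 39, 41]
13 → replaces 18 → [2, 3, 13, 39, 41]
40 → replaces 41 → [2, 3, 13, 39, 40]
Five tails, so the longest strictly increasing subsequence has length 5 (e.g. 3, 15, 23, 39, 41).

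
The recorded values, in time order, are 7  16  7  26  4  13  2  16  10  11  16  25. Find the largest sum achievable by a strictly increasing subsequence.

69

Let S[i] be the best sum of a strictly increasing subsequence ending at i:
i:      1  2  3  4  5  6  7  8  9 10 11 12
a[i]:   7 16  7 26  4 13  2 16 10 11 16 25
S:      7 23  7 49  4 20  2 36 17 28 44 69
Maximum is 69 (e.g. 7 + 10 + 11 + 16 + 25).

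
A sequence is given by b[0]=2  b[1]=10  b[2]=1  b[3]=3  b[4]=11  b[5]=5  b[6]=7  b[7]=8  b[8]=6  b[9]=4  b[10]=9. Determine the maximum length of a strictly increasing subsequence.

6

Let dp[i] be the length of the longest such subsequence ending at index i:
i:      0  1  2  3  4  5  6  7  8  9 10
b[i]:   2 10  1  3 11  5  7  8  6  4  9
dp:     1  2  1  2  3  3  4  5  4  3  6
Maximum dp value is 6.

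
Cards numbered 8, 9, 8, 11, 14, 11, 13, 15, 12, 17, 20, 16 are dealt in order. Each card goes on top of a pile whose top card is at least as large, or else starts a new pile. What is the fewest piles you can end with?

The minimum number of non-increasing subsequences covering a sequence equals the length of its longest strictly increasing subsequence.
LIS length is 7 (e.g. 8, 9, 11, 14, 15, 17, 20), so 7 piles are needed.

7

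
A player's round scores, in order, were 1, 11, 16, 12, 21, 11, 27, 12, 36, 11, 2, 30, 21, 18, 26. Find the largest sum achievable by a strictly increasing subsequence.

Let S[i] be the best sum of a strictly increasing subsequence ending at i:
i:       1   2   3   4   5   6   7   8   9  10  11  12  13  14  15
a[i]:    1  11  16  12  21  11  27  12  36  11   2  30  21  18  26
S:       1  12  28  24  49  12  76  24 112  12   3 106  49  46  75
Maximum is 112 (e.g. 1 + 11 + 16 + 21 + 27 + 36).

112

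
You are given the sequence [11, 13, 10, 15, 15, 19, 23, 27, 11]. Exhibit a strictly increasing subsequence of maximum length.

Patience tails give the LIS length; then backtrack through the dp parents:
11 → extends → [11]
13 → extends → [11, 13]
10 → replaces 11 → [10, 13]
15 → extends → [10, 13, 15]
15 → already a tail → [10, 13, 15]
19 → extends → [10, 13, 15, 19]
23 → extends → [10, 13, 15, 19, 23]
27 → extends → [10, 13, 15, 19, 23, 27]
11 → replaces 13 → [10, 11, 15, 19, 23, 27]
Length 6; one witness is 11, 13, 15, 19, 23, 27.

11, 13, 15, 19, 23, 27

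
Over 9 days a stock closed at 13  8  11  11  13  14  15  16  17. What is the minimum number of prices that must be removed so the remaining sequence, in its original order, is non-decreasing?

1

Fewest deletions = n − (longest non-decreasing subsequence).
Patience tails:
13 → extends → [13]
8 → replaces 13 → [8]
11 → extends → [8, 11]
11 → extends → [8, 11, 11]
13 → extends → [8, 11, 11, 13]
14 → extends → [8, 11, 11, 13, 14]
15 → extends → [8, 11, 11, 13, 14, 15]
16 → extends → [8, 11, 11, 13, 14, 15, 16]
17 → extends → [8, 11, 11, 13, 14, 15, 16, 17]
Longest non-decreasing subsequence has length 8, so deletions = 9 − 8 = 1.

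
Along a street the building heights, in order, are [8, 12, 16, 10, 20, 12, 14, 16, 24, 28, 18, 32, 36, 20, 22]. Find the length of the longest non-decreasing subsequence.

Track the smallest tail for each achievable length (allowing ties):
8 → extends → [8]
12 → extends → [8, 12]
16 → extends → [8, 12, 16]
10 → replaces 12 → [8, 10, 16]
20 → extends → [8, 10, 16, 20]
12 → replaces 16 → [8, 10, 12, 20]
14 → replaces 20 → [8, 10, 12, 14]
16 → extends → [8, 10, 12, 14, 16]
24 → extends → [8, 10, 12, 14, 16, 24]
28 → extends → [8, 10, 12, 14, 16, 24, 28]
18 → replaces 24 → [8, 10, 12, 14, 16, 18, 28]
32 → extends → [8, 10, 12, 14, 16, 18, 28, 32]
36 → extends → [8, 10, 12, 14, 16, 18, 28, 32, 36]
20 → replaces 28 → [8, 10, 12, 14, 16, 18, 20, 32, 36]
22 → replaces 32 → [8, 10, 12, 14, 16, 18, 20, 22, 36]
Nine tails, so the longest non-decreasing subsequence has length 9 (e.g. 8, 12, 12, 14, 16, 24, 28, 32, 36).

9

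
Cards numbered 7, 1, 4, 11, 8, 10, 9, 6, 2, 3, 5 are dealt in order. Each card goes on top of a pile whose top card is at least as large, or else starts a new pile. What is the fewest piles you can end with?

Place each on the leftmost legal pile:
7 → new pile 1 (tops now [7])
1 → pile 1 (tops now [1])
4 → new pile 2 (tops now [1, 4])
11 → new pile 3 (tops now [1, 4, 11])
8 → pile 3 (tops now [1, 4, 8])
10 → new pile 4 (tops now [1, 4, 8, 10])
9 → pile 4 (tops now [1, 4, 8, 9])
6 → pile 3 (tops now [1, 4, 6, 9])
2 → pile 2 (tops now [1, 2, 6, 9])
3 → pile 3 (tops now [1, 2, 3, 9])
5 → pile 4 (tops now [1, 2, 3, 5])
Four piles.

4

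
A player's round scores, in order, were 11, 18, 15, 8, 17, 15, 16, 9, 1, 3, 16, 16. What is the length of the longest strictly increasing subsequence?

Track the smallest tail for each achievable length (strict):
11 → extends → [11]
18 → extends → [11, 18]
15 → replaces 18 → [11, 15]
8 → replaces 11 → [8, 15]
17 → extends → [8, 15, 17]
15 → already a tail → [8, 15, 17]
16 → replaces 17 → [8, 15, 16]
9 → replaces 15 → [8, 9, 16]
1 → replaces 8 → [1, 9, 16]
3 → replaces 9 → [1, 3, 16]
16 → already a tail → [1, 3, 16]
16 → already a tail → [1, 3, 16]
Three tails, so the longest strictly increasing subsequence has length 3 (e.g. 11, 15, 17).

3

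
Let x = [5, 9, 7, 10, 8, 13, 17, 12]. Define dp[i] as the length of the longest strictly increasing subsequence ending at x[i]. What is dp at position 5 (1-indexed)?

3

dp[i] = 1 + max{dp[j] : j<i, x[j]<x[i]} (or 1 if no such j):
i:      1  2  3  4  5  6  7  8
x[i]:   5  9  7 10  8 13 17 12
dp:     1  2  2  3  3  4  5  4
At index 5 the value is 3.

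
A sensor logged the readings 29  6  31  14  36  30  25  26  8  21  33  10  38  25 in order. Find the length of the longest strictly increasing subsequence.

6

Track the smallest tail for each achievable length (strict):
29 → extends → [29]
6 → replaces 29 → [6]
31 → extends → [6, 31]
14 → replaces 31 → [6, 14]
36 → extends → [6, 14, 36]
30 → replaces 36 → [6, 14, 30]
25 → replaces 30 → [6, 14, 25]
26 → extends → [6, 14, 25, 26]
8 → replaces 14 → [6, 8, 25, 26]
21 → replaces 25 → [6, 8, 21, 26]
33 → extends → [6, 8, 21, 26, 33]
10 → replaces 21 → [6, 8, 10, 26, 33]
38 → extends → [6, 8, 10, 26, 33, 38]
25 → replaces 26 → [6, 8, 10, 25, 33, 38]
Six tails, so the longest strictly increasing subsequence has length 6 (e.g. 6, 14, 25, 26, 33, 38).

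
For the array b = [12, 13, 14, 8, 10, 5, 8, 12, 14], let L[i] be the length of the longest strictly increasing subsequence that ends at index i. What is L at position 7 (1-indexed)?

dp[i] = 1 + max{dp[j] : j<i, b[j]<b[i]} (or 1 if no such j):
i:      1  2  3  4  5  6  7  8  9
b[i]:  12 13 14  8 10  5  8 12 14
dp:     1  2  3  1  2  1  2  3  4
At index 7 the value is 2.

2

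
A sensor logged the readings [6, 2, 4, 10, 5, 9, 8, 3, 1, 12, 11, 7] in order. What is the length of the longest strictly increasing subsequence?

5

Track the smallest tail for each achievable length (strict):
6 → extends → [6]
2 → replaces 6 → [2]
4 → extends → [2, 4]
10 → extends → [2, 4, 10]
5 → replaces 10 → [2, 4, 5]
9 → extends → [2, 4, 5, 9]
8 → replaces 9 → [2, 4, 5, 8]
3 → replaces 4 → [2, 3, 5, 8]
1 → replaces 2 → [1, 3, 5, 8]
12 → extends → [1, 3, 5, 8, 12]
11 → replaces 12 → [1, 3, 5, 8, 11]
7 → replaces 8 → [1, 3, 5, 7, 11]
Five tails, so the longest strictly increasing subsequence has length 5 (e.g. 2, 4, 5, 9, 12).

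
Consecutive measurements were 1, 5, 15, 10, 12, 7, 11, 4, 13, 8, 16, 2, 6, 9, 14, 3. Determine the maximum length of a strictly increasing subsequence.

6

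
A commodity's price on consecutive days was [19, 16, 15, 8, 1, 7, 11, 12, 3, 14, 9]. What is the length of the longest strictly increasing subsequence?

Track the smallest tail for each achievable length (strict):
19 → extends → [19]
16 → replaces 19 → [16]
15 → replaces 16 → [15]
8 → replaces 15 → [8]
1 → replaces 8 → [1]
7 → extends → [1, 7]
11 → extends → [1, 7, 11]
12 → extends → [1, 7, 11, 12]
3 → replaces 7 → [1, 3, 11, 12]
14 → extends → [1, 3, 11, 12, 14]
9 → replaces 11 → [1, 3, 9, 12, 14]
Five tails, so the longest strictly increasing subsequence has length 5 (e.g. 1, 7, 11, 12, 14).

5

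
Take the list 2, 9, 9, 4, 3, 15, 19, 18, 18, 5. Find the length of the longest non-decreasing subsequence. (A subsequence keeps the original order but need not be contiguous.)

Track the smallest tail for each achievable length (allowing ties):
2 → extends → [2]
9 → extends → [2, 9]
9 → extends → [2, 9, 9]
4 → replaces 9 → [2, 4, 9]
3 → replaces 4 → [2, 3, 9]
15 → extends → [2, 3, 9, 15]
19 → extends → [2, 3, 9, 15, 19]
18 → replaces 19 → [2, 3, 9, 15, 18]
18 → extends → [2, 3, 9, 15, 18, 18]
5 → replaces 9 → [2, 3, 5, 15, 18, 18]
Six tails, so the longest non-decreasing subsequence has length 6 (e.g. 2, 9, 9, 15, 18, 18).

6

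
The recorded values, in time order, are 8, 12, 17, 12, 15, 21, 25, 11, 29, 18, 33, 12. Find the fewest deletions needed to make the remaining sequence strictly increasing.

Fewest deletions = n − (longest strictly increasing subsequence).
i:      1  2  3  4  5  6  7  8  9 10 11 12
a[i]:   8 12 17 12 15 21 25 11 29 18 33 12
dp:     1  2  3  2  3  4  5  2  6  4  7  3
max dp = 7, so deletions = 12 − 7 = 5.

5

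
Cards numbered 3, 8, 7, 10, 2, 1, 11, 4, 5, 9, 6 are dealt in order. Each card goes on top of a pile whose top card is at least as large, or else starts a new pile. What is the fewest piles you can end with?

Place each on the leftmost legal pile:
3 → new pile 1 (tops now [3])
8 → new pile 2 (tops now [3, 8])
7 → pile 2 (tops now [3, 7])
10 → new pile 3 (tops now [3, 7, 10])
2 → pile 1 (tops now [2, 7, 10])
1 → pile 1 (tops now [1, 7, 10])
11 → new pile 4 (tops now [1, 7, 10, 11])
4 → pile 2 (tops now [1, 4, 10, 11])
5 → pile 3 (tops now [1, 4, 5, 11])
9 → pile 4 (tops now [1, 4, 5, 9])
6 → pile 4 (tops now [1, 4, 5, 6])
Four piles.

4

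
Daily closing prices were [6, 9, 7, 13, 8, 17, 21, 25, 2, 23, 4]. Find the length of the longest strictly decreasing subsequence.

3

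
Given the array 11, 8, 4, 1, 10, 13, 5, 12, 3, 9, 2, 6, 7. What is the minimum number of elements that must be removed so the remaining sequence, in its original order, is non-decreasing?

Fewest deletions = n − (longest non-decreasing subsequence).
Patience tails:
11 → extends → [11]
8 → replaces 11 → [8]
4 → replaces 8 → [4]
1 → replaces 4 → [1]
10 → extends → [1, 10]
13 → extends → [1, 10, 13]
5 → replaces 10 → [1, 5, 13]
12 → replaces 13 → [1, 5, 12]
3 → replaces 5 → [1, 3, 12]
9 → replaces 12 → [1, 3, 9]
2 → replaces 3 → [1, 2, 9]
6 → replaces 9 → [1, 2, 6]
7 → extends → [1, 2, 6, 7]
Longest non-decreasing subsequence has length 4, so deletions = 13 − 4 = 9.

9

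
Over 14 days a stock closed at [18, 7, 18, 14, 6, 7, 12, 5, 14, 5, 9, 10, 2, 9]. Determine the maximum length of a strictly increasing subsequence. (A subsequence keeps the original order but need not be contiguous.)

4

Let dp[i] be the length of the longest such subsequence ending at index i:
i:      1  2  3  4  5  6  7  8  9 10 11 12 13 14
a[i]:  18  7 18 14  6  7 12  5 14  5  9 10  2  9
dp:     1  1  2  2  1  2  3  1  4  1  3  4  1  3
Maximum dp value is 4.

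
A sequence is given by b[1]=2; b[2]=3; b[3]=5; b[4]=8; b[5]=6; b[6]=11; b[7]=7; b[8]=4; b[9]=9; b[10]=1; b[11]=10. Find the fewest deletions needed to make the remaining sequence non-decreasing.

Fewest deletions = n − (longest non-decreasing subsequence).
Patience tails:
2 → extends → [2]
3 → extends → [2, 3]
5 → extends → [2, 3, 5]
8 → extends → [2, 3, 5, 8]
6 → replaces 8 → [2, 3, 5, 6]
11 → extends → [2, 3, 5, 6, 11]
7 → replaces 11 → [2, 3, 5, 6, 7]
4 → replaces 5 → [2, 3, 4, 6, 7]
9 → extends → [2, 3, 4, 6, 7, 9]
1 → replaces 2 → [1, 3, 4, 6, 7, 9]
10 → extends → [1, 3, 4, 6, 7, 9, 10]
Longest non-decreasing subsequence has length 7, so deletions = 11 − 7 = 4.

4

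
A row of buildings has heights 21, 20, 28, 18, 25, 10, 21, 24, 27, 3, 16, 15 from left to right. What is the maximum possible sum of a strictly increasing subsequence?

92

Let S[i] be the best sum of a strictly increasing subsequence ending at i:
i:      1  2  3  4  5  6  7  8  9 10 11 12
a[i]:  21 20 28 18 25 10 21 24 27  3 16 15
S:     21 20 49 18 46 10 41 65 92  3 26 25
Maximum is 92 (e.g. 20 + 21 + 24 + 27).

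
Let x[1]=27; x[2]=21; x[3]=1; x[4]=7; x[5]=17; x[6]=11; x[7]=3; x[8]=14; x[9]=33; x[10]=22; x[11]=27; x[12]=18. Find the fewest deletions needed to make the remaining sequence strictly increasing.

Fewest deletions = n − (longest strictly increasing subsequence).
Patience tails:
27 → extends → [27]
21 → replaces 27 → [21]
1 → replaces 21 → [1]
7 → extends → [1, 7]
17 → extends → [1, 7, 17]
11 → replaces 17 → [1, 7, 11]
3 → replaces 7 → [1, 3, 11]
14 → extends → [1, 3, 11, 14]
33 → extends → [1, 3, 11, 14, 33]
22 → replaces 33 → [1, 3, 11, 14, 22]
27 → extends → [1, 3, 11, 14, 22, 27]
18 → replaces 22 → [1, 3, 11, 14, 18, 27]
Longest strictly increasing subsequence has length 6, so deletions = 12 − 6 = 6.

6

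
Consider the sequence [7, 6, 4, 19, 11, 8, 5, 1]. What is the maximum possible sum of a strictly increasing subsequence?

Let S[i] be the best sum of a strictly increasing subsequence ending at i:
i:      1  2  3  4  5  6  7  8
a[i]:   7  6  4 19 11  8  5  1
S:      7  6  4 26 18 15  9  1
Maximum is 26 (e.g. 7 + 19).

26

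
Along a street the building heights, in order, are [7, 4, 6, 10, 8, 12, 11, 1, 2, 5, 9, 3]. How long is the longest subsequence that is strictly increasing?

4

Track the smallest tail for each achievable length (strict):
7 → extends → [7]
4 → replaces 7 → [4]
6 → extends → [4, 6]
10 → extends → [4, 6, 10]
8 → replaces 10 → [4, 6, 8]
12 → extends → [4, 6, 8, 12]
11 → replaces 12 → [4, 6, 8, 11]
1 → replaces 4 → [1, 6, 8, 11]
2 → replaces 6 → [1, 2, 8, 11]
5 → replaces 8 → [1, 2, 5, 11]
9 → replaces 11 → [1, 2, 5, 9]
3 → replaces 5 → [1, 2, 3, 9]
Four tails, so the longest strictly increasing subsequence has length 4 (e.g. 4, 6, 10, 12).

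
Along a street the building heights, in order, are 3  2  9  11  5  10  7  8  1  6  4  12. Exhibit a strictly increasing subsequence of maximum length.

3, 5, 7, 8, 12

Patience tails give the LIS length; then backtrack through the dp parents:
3 → extends → [3]
2 → replaces 3 → [2]
9 → extends → [2, 9]
11 → extends → [2, 9, 11]
5 → replaces 9 → [2, 5, 11]
10 → replaces 11 → [2, 5, 10]
7 → replaces 10 → [2, 5, 7]
8 → extends → [2, 5, 7, 8]
1 → replaces 2 → [1, 5, 7, 8]
6 → replaces 7 → [1, 5, 6, 8]
4 → replaces 5 → [1, 4, 6, 8]
12 → extends → [1, 4, 6, 8, 12]
Length 5; one witness is 3, 5, 7, 8, 12.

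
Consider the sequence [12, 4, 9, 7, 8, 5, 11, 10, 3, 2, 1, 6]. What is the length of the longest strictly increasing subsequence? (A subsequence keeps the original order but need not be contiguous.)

Track the smallest tail for each achievable length (strict):
12 → extends → [12]
4 → replaces 12 → [4]
9 → extends → [4, 9]
7 → replaces 9 → [4, 7]
8 → extends → [4, 7, 8]
5 → replaces 7 → [4, 5, 8]
11 → extends → [4, 5, 8, 11]
10 → replaces 11 → [4, 5, 8, 10]
3 → replaces 4 → [3, 5, 8, 10]
2 → replaces 3 → [2, 5, 8, 10]
1 → replaces 2 → [1, 5, 8, 10]
6 → replaces 8 → [1, 5, 6, 10]
Four tails, so the longest strictly increasing subsequence has length 4 (e.g. 4, 7, 8, 11).

4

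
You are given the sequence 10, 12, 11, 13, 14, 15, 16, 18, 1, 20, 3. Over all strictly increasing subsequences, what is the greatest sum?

118

Let S[i] be the best sum of a strictly increasing subsequence ending at i:
i:       1   2   3   4   5   6   7   8   9  10  11
a[i]:   10  12  11  13  14  15  16  18   1  20   3
S:      10  22  21  35  49  64  80  98   1 118   4
Maximum is 118 (e.g. 10 + 12 + 13 + 14 + 15 + 16 + 18 + 20).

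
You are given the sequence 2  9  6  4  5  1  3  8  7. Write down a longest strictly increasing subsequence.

2, 4, 5, 8

Patience tails give the LIS length; then backtrack through the dp parents:
2 → extends → [2]
9 → extends → [2, 9]
6 → replaces 9 → [2, 6]
4 → replaces 6 → [2, 4]
5 → extends → [2, 4, 5]
1 → replaces 2 → [1, 4, 5]
3 → replaces 4 → [1, 3, 5]
8 → extends → [1, 3, 5, 8]
7 → replaces 8 → [1, 3, 5, 7]
Length 4; one witness is 2, 4, 5, 8.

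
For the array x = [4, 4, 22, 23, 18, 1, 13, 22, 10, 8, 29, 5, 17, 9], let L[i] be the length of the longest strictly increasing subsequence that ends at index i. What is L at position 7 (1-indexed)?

2

dp[i] = 1 + max{dp[j] : j<i, x[j]<x[i]} (or 1 if no such j):
i:      1  2  3  4  5  6  7  8  9 10 11 12 13 14
x[i]:   4  4 22 23 18  1 13 22 10  8 29  5 17  9
dp:     1  1  2  3  2  1  2  3  2  2  4  2  3  3
At index 7 the value is 2.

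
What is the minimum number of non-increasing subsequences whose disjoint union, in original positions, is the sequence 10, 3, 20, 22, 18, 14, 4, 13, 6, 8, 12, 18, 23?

The minimum number of non-increasing subsequences covering a sequence equals the length of its longest strictly increasing subsequence.
LIS length is 7 (e.g. 3, 4, 6, 8, 12, 18, 23), so 7 piles are needed.

7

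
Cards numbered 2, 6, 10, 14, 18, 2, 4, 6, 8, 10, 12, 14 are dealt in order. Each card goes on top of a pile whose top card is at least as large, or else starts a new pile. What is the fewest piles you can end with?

The minimum number of non-increasing subsequences covering a sequence equals the length of its longest strictly increasing subsequence.
LIS length is 7 (e.g. 2, 4, 6, 8, 10, 12, 14), so 7 piles are needed.

7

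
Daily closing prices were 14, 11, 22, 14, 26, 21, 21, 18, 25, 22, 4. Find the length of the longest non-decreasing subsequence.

5

Track the smallest tail for each achievable length (allowing ties):
14 → extends → [14]
11 → replaces 14 → [11]
22 → extends → [11, 22]
14 → replaces 22 → [11, 14]
26 → extends → [11, 14, 26]
21 → replaces 26 → [11, 14, 21]
21 → extends → [11, 14, 21, 21]
18 → replaces 21 → [11, 14, 18, 21]
25 → extends → [11, 14, 18, 21, 25]
22 → replaces 25 → [11, 14, 18, 21, 22]
4 → replaces 11 → [4, 14, 18, 21, 22]
Five tails, so the longest non-decreasing subsequence has length 5 (e.g. 14, 14, 21, 21, 25).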